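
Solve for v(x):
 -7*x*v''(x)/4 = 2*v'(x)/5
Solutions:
 v(x) = C1 + C2*x^(27/35)


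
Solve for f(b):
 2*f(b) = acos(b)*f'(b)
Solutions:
 f(b) = C1*exp(2*Integral(1/acos(b), b))


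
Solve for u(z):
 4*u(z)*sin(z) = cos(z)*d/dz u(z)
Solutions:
 u(z) = C1/cos(z)^4


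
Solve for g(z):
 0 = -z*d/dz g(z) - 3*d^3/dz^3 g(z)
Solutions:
 g(z) = C1 + Integral(C2*airyai(-3^(2/3)*z/3) + C3*airybi(-3^(2/3)*z/3), z)


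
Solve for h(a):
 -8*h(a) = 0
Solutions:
 h(a) = 0


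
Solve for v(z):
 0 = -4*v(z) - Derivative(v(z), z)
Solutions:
 v(z) = C1*exp(-4*z)


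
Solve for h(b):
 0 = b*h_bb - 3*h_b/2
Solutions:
 h(b) = C1 + C2*b^(5/2)


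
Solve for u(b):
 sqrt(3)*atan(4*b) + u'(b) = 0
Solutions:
 u(b) = C1 - sqrt(3)*(b*atan(4*b) - log(16*b^2 + 1)/8)


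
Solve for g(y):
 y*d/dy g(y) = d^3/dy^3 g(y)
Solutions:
 g(y) = C1 + Integral(C2*airyai(y) + C3*airybi(y), y)


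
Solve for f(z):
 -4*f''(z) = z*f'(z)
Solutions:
 f(z) = C1 + C2*erf(sqrt(2)*z/4)


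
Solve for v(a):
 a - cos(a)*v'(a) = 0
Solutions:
 v(a) = C1 + Integral(a/cos(a), a)


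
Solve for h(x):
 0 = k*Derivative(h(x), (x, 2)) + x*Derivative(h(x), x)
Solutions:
 h(x) = C1 + C2*sqrt(k)*erf(sqrt(2)*x*sqrt(1/k)/2)


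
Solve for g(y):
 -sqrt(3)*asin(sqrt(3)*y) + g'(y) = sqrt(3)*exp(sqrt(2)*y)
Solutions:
 g(y) = C1 + sqrt(3)*(y*asin(sqrt(3)*y) + sqrt(3)*sqrt(1 - 3*y^2)/3) + sqrt(6)*exp(sqrt(2)*y)/2


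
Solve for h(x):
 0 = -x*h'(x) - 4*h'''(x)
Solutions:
 h(x) = C1 + Integral(C2*airyai(-2^(1/3)*x/2) + C3*airybi(-2^(1/3)*x/2), x)


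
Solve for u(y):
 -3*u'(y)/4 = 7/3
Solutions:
 u(y) = C1 - 28*y/9


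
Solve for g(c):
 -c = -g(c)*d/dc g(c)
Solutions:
 g(c) = -sqrt(C1 + c^2)
 g(c) = sqrt(C1 + c^2)


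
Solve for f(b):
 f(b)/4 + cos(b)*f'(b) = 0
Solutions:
 f(b) = C1*(sin(b) - 1)^(1/8)/(sin(b) + 1)^(1/8)


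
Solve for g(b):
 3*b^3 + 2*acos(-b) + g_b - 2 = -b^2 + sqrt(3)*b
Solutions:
 g(b) = C1 - 3*b^4/4 - b^3/3 + sqrt(3)*b^2/2 - 2*b*acos(-b) + 2*b - 2*sqrt(1 - b^2)


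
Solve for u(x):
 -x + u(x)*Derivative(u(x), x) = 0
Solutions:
 u(x) = -sqrt(C1 + x^2)
 u(x) = sqrt(C1 + x^2)


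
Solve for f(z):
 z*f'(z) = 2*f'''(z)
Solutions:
 f(z) = C1 + Integral(C2*airyai(2^(2/3)*z/2) + C3*airybi(2^(2/3)*z/2), z)


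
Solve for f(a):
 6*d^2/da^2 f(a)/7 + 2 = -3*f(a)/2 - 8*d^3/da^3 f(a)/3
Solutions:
 f(a) = C1*exp(a*(-6 + 3*3^(1/3)/(14*sqrt(2422) + 689)^(1/3) + 3^(2/3)*(14*sqrt(2422) + 689)^(1/3))/56)*sin(3*3^(1/6)*a*(-(14*sqrt(2422) + 689)^(1/3) + 3^(2/3)/(14*sqrt(2422) + 689)^(1/3))/56) + C2*exp(a*(-6 + 3*3^(1/3)/(14*sqrt(2422) + 689)^(1/3) + 3^(2/3)*(14*sqrt(2422) + 689)^(1/3))/56)*cos(3*3^(1/6)*a*(-(14*sqrt(2422) + 689)^(1/3) + 3^(2/3)/(14*sqrt(2422) + 689)^(1/3))/56) + C3*exp(-a*(3*3^(1/3)/(14*sqrt(2422) + 689)^(1/3) + 3 + 3^(2/3)*(14*sqrt(2422) + 689)^(1/3))/28) - 4/3


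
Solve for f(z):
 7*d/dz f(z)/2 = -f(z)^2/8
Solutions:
 f(z) = 28/(C1 + z)


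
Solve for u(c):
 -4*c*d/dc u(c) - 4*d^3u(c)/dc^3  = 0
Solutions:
 u(c) = C1 + Integral(C2*airyai(-c) + C3*airybi(-c), c)


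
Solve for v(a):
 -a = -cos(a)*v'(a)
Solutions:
 v(a) = C1 + Integral(a/cos(a), a)


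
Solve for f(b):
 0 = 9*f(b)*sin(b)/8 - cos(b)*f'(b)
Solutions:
 f(b) = C1/cos(b)^(9/8)


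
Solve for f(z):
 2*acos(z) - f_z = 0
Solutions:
 f(z) = C1 + 2*z*acos(z) - 2*sqrt(1 - z^2)


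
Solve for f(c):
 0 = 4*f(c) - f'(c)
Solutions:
 f(c) = C1*exp(4*c)


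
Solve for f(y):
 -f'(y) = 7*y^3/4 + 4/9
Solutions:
 f(y) = C1 - 7*y^4/16 - 4*y/9


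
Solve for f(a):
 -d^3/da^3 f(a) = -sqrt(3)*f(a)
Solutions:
 f(a) = C3*exp(3^(1/6)*a) + (C1*sin(3^(2/3)*a/2) + C2*cos(3^(2/3)*a/2))*exp(-3^(1/6)*a/2)


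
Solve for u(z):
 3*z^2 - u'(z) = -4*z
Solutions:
 u(z) = C1 + z^3 + 2*z^2


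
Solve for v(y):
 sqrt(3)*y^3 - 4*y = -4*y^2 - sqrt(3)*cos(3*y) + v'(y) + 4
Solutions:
 v(y) = C1 + sqrt(3)*y^4/4 + 4*y^3/3 - 2*y^2 - 4*y + sqrt(3)*sin(3*y)/3


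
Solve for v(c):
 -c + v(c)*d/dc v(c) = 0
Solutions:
 v(c) = -sqrt(C1 + c^2)
 v(c) = sqrt(C1 + c^2)


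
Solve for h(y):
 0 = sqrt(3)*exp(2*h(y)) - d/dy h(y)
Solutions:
 h(y) = log(-sqrt(-1/(C1 + sqrt(3)*y))) - log(2)/2
 h(y) = log(-1/(C1 + sqrt(3)*y))/2 - log(2)/2


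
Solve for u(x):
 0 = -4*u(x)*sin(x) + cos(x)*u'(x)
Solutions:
 u(x) = C1/cos(x)^4


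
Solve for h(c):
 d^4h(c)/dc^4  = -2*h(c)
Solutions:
 h(c) = (C1*sin(2^(3/4)*c/2) + C2*cos(2^(3/4)*c/2))*exp(-2^(3/4)*c/2) + (C3*sin(2^(3/4)*c/2) + C4*cos(2^(3/4)*c/2))*exp(2^(3/4)*c/2)


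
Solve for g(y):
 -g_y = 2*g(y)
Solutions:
 g(y) = C1*exp(-2*y)


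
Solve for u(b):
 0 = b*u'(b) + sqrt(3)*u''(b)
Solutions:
 u(b) = C1 + C2*erf(sqrt(2)*3^(3/4)*b/6)


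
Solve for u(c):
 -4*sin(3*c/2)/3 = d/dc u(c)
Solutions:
 u(c) = C1 + 8*cos(3*c/2)/9


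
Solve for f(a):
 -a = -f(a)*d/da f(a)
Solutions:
 f(a) = -sqrt(C1 + a^2)
 f(a) = sqrt(C1 + a^2)


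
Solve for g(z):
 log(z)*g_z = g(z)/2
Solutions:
 g(z) = C1*exp(li(z)/2)


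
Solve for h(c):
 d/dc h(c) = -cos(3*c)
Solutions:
 h(c) = C1 - sin(3*c)/3


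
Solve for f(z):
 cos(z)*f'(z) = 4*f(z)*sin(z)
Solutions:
 f(z) = C1/cos(z)^4


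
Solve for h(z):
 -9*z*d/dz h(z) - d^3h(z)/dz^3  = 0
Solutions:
 h(z) = C1 + Integral(C2*airyai(-3^(2/3)*z) + C3*airybi(-3^(2/3)*z), z)


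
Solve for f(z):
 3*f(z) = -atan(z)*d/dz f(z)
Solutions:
 f(z) = C1*exp(-3*Integral(1/atan(z), z))


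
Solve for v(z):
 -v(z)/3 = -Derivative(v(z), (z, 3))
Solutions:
 v(z) = C3*exp(3^(2/3)*z/3) + (C1*sin(3^(1/6)*z/2) + C2*cos(3^(1/6)*z/2))*exp(-3^(2/3)*z/6)


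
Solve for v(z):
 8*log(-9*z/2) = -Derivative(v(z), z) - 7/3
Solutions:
 v(z) = C1 - 8*z*log(-z) + z*(-16*log(3) + 8*log(2) + 17/3)


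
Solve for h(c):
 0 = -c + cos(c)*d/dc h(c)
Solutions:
 h(c) = C1 + Integral(c/cos(c), c)


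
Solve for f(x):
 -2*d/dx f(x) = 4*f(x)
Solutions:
 f(x) = C1*exp(-2*x)


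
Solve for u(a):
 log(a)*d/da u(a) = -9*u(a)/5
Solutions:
 u(a) = C1*exp(-9*li(a)/5)


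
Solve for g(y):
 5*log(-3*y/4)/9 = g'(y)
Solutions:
 g(y) = C1 + 5*y*log(-y)/9 + 5*y*(-2*log(2) - 1 + log(3))/9


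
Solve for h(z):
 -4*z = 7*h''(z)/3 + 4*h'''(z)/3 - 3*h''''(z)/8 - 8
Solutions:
 h(z) = C1 + C2*z + C3*exp(2*z*(8 - sqrt(190))/9) + C4*exp(2*z*(8 + sqrt(190))/9) - 2*z^3/7 + 108*z^2/49


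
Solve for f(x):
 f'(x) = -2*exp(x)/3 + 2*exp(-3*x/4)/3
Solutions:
 f(x) = C1 - 2*exp(x)/3 - 8*exp(-3*x/4)/9


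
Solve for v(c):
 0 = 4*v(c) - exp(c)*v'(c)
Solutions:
 v(c) = C1*exp(-4*exp(-c))


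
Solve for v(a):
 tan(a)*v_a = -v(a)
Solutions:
 v(a) = C1/sin(a)


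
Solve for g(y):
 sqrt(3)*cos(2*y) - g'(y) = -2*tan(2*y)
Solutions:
 g(y) = C1 - log(cos(2*y)) + sqrt(3)*sin(2*y)/2


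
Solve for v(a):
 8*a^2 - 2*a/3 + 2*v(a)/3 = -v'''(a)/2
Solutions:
 v(a) = C3*exp(-6^(2/3)*a/3) - 12*a^2 + a + (C1*sin(2^(2/3)*3^(1/6)*a/2) + C2*cos(2^(2/3)*3^(1/6)*a/2))*exp(6^(2/3)*a/6)


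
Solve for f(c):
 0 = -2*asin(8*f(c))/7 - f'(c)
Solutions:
 Integral(1/asin(8*_y), (_y, f(c))) = C1 - 2*c/7


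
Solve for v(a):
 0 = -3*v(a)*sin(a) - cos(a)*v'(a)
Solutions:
 v(a) = C1*cos(a)^3


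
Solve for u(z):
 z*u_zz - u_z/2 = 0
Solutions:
 u(z) = C1 + C2*z^(3/2)


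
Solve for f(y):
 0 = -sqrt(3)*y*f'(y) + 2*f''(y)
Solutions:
 f(y) = C1 + C2*erfi(3^(1/4)*y/2)


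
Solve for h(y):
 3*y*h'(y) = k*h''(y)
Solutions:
 h(y) = C1 + C2*erf(sqrt(6)*y*sqrt(-1/k)/2)/sqrt(-1/k)


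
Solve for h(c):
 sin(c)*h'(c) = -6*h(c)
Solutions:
 h(c) = C1*(cos(c)^3 + 3*cos(c)^2 + 3*cos(c) + 1)/(cos(c)^3 - 3*cos(c)^2 + 3*cos(c) - 1)


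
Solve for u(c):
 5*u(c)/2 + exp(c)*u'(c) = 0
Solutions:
 u(c) = C1*exp(5*exp(-c)/2)


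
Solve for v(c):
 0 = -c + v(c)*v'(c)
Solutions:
 v(c) = -sqrt(C1 + c^2)
 v(c) = sqrt(C1 + c^2)


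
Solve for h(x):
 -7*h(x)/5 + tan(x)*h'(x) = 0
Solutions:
 h(x) = C1*sin(x)^(7/5)


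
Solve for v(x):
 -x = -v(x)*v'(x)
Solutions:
 v(x) = -sqrt(C1 + x^2)
 v(x) = sqrt(C1 + x^2)


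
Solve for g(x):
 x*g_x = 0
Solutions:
 g(x) = C1


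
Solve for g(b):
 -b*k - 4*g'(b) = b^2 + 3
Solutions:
 g(b) = C1 - b^3/12 - b^2*k/8 - 3*b/4


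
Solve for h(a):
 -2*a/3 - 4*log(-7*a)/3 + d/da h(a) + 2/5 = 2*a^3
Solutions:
 h(a) = C1 + a^4/2 + a^2/3 + 4*a*log(-a)/3 + 2*a*(-13 + 10*log(7))/15


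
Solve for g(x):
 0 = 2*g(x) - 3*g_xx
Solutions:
 g(x) = C1*exp(-sqrt(6)*x/3) + C2*exp(sqrt(6)*x/3)


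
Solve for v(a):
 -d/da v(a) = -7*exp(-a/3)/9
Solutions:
 v(a) = C1 - 7*exp(-a/3)/3


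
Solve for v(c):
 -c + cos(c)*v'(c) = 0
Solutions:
 v(c) = C1 + Integral(c/cos(c), c)


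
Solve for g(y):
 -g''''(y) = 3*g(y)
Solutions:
 g(y) = (C1*sin(sqrt(2)*3^(1/4)*y/2) + C2*cos(sqrt(2)*3^(1/4)*y/2))*exp(-sqrt(2)*3^(1/4)*y/2) + (C3*sin(sqrt(2)*3^(1/4)*y/2) + C4*cos(sqrt(2)*3^(1/4)*y/2))*exp(sqrt(2)*3^(1/4)*y/2)


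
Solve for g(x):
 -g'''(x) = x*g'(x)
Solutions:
 g(x) = C1 + Integral(C2*airyai(-x) + C3*airybi(-x), x)


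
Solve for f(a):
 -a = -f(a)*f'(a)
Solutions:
 f(a) = -sqrt(C1 + a^2)
 f(a) = sqrt(C1 + a^2)


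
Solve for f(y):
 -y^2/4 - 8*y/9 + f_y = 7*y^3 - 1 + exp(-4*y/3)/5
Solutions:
 f(y) = C1 + 7*y^4/4 + y^3/12 + 4*y^2/9 - y - 3*exp(-4*y/3)/20


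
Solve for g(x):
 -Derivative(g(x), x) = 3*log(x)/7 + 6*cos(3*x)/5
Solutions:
 g(x) = C1 - 3*x*log(x)/7 + 3*x/7 - 2*sin(3*x)/5


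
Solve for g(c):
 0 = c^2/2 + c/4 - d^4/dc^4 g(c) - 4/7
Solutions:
 g(c) = C1 + C2*c + C3*c^2 + C4*c^3 + c^6/720 + c^5/480 - c^4/42


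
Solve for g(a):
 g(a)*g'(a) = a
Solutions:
 g(a) = -sqrt(C1 + a^2)
 g(a) = sqrt(C1 + a^2)


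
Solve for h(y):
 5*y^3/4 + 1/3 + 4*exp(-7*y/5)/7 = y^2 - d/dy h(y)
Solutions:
 h(y) = C1 - 5*y^4/16 + y^3/3 - y/3 + 20*exp(-7*y/5)/49


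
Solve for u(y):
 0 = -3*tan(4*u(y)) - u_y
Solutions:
 u(y) = -asin(C1*exp(-12*y))/4 + pi/4
 u(y) = asin(C1*exp(-12*y))/4


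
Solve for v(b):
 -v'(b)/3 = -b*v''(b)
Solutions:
 v(b) = C1 + C2*b^(4/3)


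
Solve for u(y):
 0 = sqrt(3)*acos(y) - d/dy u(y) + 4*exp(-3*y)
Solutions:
 u(y) = C1 + sqrt(3)*y*acos(y) - sqrt(3)*sqrt(1 - y^2) - 4*exp(-3*y)/3


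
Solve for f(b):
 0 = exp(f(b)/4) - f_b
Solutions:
 f(b) = 4*log(-1/(C1 + b)) + 8*log(2)


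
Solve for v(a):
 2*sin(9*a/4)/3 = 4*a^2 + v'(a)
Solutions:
 v(a) = C1 - 4*a^3/3 - 8*cos(9*a/4)/27


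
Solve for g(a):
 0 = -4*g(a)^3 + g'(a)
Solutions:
 g(a) = -sqrt(2)*sqrt(-1/(C1 + 4*a))/2
 g(a) = sqrt(2)*sqrt(-1/(C1 + 4*a))/2


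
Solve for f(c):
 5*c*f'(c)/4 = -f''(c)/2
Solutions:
 f(c) = C1 + C2*erf(sqrt(5)*c/2)


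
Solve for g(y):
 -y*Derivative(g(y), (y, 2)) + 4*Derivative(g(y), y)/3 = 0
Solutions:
 g(y) = C1 + C2*y^(7/3)


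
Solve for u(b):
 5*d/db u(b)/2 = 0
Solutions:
 u(b) = C1


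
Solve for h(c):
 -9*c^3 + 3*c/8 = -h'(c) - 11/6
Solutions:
 h(c) = C1 + 9*c^4/4 - 3*c^2/16 - 11*c/6


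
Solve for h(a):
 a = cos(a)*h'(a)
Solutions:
 h(a) = C1 + Integral(a/cos(a), a)


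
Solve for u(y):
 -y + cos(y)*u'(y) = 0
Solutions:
 u(y) = C1 + Integral(y/cos(y), y)


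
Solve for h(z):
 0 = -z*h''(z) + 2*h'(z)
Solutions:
 h(z) = C1 + C2*z^3


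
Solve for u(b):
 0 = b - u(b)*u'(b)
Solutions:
 u(b) = -sqrt(C1 + b^2)
 u(b) = sqrt(C1 + b^2)


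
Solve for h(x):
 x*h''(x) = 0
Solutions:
 h(x) = C1 + C2*x


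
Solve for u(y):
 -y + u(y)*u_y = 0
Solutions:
 u(y) = -sqrt(C1 + y^2)
 u(y) = sqrt(C1 + y^2)


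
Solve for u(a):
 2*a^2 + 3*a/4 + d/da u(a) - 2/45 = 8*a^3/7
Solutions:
 u(a) = C1 + 2*a^4/7 - 2*a^3/3 - 3*a^2/8 + 2*a/45


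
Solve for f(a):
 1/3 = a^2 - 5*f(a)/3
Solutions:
 f(a) = 3*a^2/5 - 1/5


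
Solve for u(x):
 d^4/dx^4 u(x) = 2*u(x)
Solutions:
 u(x) = C1*exp(-2^(1/4)*x) + C2*exp(2^(1/4)*x) + C3*sin(2^(1/4)*x) + C4*cos(2^(1/4)*x)


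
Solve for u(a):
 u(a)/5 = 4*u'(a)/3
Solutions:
 u(a) = C1*exp(3*a/20)


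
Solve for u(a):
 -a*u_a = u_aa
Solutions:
 u(a) = C1 + C2*erf(sqrt(2)*a/2)


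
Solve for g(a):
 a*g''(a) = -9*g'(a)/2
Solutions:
 g(a) = C1 + C2/a^(7/2)


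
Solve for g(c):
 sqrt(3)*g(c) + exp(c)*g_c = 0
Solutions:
 g(c) = C1*exp(sqrt(3)*exp(-c))


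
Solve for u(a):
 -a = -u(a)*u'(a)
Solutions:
 u(a) = -sqrt(C1 + a^2)
 u(a) = sqrt(C1 + a^2)


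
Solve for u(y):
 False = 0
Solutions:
 u(y) = C1 + zoo*y - 5*log(cos(3*y/4))/3


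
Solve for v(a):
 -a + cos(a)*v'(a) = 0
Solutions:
 v(a) = C1 + Integral(a/cos(a), a)


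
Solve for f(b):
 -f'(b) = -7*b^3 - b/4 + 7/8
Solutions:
 f(b) = C1 + 7*b^4/4 + b^2/8 - 7*b/8


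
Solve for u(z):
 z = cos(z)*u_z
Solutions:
 u(z) = C1 + Integral(z/cos(z), z)


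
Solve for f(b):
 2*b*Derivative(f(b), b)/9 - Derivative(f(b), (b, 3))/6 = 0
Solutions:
 f(b) = C1 + Integral(C2*airyai(6^(2/3)*b/3) + C3*airybi(6^(2/3)*b/3), b)


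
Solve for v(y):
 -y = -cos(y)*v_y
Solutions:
 v(y) = C1 + Integral(y/cos(y), y)


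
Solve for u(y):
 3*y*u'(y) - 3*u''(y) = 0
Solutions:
 u(y) = C1 + C2*erfi(sqrt(2)*y/2)


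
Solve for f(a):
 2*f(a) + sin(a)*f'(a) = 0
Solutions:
 f(a) = C1*(cos(a) + 1)/(cos(a) - 1)


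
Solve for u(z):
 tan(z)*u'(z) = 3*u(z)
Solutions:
 u(z) = C1*sin(z)^3


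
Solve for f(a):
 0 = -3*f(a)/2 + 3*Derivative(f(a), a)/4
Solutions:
 f(a) = C1*exp(2*a)


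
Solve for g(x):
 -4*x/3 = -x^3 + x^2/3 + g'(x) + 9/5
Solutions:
 g(x) = C1 + x^4/4 - x^3/9 - 2*x^2/3 - 9*x/5


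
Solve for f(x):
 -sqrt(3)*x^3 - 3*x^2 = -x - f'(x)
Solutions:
 f(x) = C1 + sqrt(3)*x^4/4 + x^3 - x^2/2


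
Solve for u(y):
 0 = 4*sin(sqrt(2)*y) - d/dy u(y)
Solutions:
 u(y) = C1 - 2*sqrt(2)*cos(sqrt(2)*y)


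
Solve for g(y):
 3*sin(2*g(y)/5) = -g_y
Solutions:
 3*y + 5*log(cos(2*g(y)/5) - 1)/4 - 5*log(cos(2*g(y)/5) + 1)/4 = C1


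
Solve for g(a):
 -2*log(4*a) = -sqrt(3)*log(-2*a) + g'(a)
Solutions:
 g(a) = C1 - a*(2 - sqrt(3))*log(a) + a*(-4*log(2) - sqrt(3) + sqrt(3)*log(2) + 2 + sqrt(3)*I*pi)


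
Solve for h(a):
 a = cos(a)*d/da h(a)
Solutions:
 h(a) = C1 + Integral(a/cos(a), a)


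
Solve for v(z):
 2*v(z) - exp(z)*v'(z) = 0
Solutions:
 v(z) = C1*exp(-2*exp(-z))


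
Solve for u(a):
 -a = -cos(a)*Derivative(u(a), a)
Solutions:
 u(a) = C1 + Integral(a/cos(a), a)


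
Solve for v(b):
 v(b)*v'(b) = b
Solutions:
 v(b) = -sqrt(C1 + b^2)
 v(b) = sqrt(C1 + b^2)


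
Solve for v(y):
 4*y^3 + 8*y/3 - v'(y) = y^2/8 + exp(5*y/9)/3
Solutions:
 v(y) = C1 + y^4 - y^3/24 + 4*y^2/3 - 3*exp(5*y/9)/5


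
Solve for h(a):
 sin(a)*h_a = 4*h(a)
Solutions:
 h(a) = C1*(cos(a)^2 - 2*cos(a) + 1)/(cos(a)^2 + 2*cos(a) + 1)


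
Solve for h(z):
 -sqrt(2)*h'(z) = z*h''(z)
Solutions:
 h(z) = C1 + C2*z^(1 - sqrt(2))


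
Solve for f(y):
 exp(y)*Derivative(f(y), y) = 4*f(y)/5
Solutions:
 f(y) = C1*exp(-4*exp(-y)/5)


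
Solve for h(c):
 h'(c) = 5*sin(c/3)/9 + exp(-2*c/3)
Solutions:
 h(c) = C1 - 5*cos(c/3)/3 - 3*exp(-2*c/3)/2


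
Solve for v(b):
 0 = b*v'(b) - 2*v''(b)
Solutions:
 v(b) = C1 + C2*erfi(b/2)


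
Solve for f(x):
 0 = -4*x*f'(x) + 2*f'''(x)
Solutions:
 f(x) = C1 + Integral(C2*airyai(2^(1/3)*x) + C3*airybi(2^(1/3)*x), x)


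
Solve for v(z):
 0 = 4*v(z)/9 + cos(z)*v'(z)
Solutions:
 v(z) = C1*(sin(z) - 1)^(2/9)/(sin(z) + 1)^(2/9)


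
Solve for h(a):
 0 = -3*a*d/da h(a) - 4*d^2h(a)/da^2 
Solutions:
 h(a) = C1 + C2*erf(sqrt(6)*a/4)


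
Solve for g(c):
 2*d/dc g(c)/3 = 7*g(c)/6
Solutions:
 g(c) = C1*exp(7*c/4)


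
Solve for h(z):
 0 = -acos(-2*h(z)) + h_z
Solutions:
 Integral(1/acos(-2*_y), (_y, h(z))) = C1 + z


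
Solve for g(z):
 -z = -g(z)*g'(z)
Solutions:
 g(z) = -sqrt(C1 + z^2)
 g(z) = sqrt(C1 + z^2)


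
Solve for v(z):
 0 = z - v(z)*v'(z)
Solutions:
 v(z) = -sqrt(C1 + z^2)
 v(z) = sqrt(C1 + z^2)


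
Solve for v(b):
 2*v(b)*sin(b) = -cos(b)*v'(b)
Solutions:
 v(b) = C1*cos(b)^2


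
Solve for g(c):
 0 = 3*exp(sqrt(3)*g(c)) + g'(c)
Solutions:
 g(c) = sqrt(3)*(2*log(1/(C1 + 3*c)) - log(3))/6


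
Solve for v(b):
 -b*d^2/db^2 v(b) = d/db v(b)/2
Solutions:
 v(b) = C1 + C2*sqrt(b)


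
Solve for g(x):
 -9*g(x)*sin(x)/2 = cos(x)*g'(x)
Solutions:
 g(x) = C1*cos(x)^(9/2)


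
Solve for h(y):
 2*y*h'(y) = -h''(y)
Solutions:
 h(y) = C1 + C2*erf(y)


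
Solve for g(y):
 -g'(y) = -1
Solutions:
 g(y) = C1 + y


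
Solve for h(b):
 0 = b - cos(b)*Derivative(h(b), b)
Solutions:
 h(b) = C1 + Integral(b/cos(b), b)


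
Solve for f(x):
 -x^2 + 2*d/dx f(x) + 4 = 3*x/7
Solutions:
 f(x) = C1 + x^3/6 + 3*x^2/28 - 2*x


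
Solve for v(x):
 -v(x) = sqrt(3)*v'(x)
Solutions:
 v(x) = C1*exp(-sqrt(3)*x/3)


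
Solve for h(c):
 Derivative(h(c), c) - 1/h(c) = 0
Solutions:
 h(c) = -sqrt(C1 + 2*c)
 h(c) = sqrt(C1 + 2*c)


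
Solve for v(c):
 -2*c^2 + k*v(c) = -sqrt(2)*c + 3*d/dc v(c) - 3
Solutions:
 v(c) = C1*exp(c*k/3) + 2*c^2/k - sqrt(2)*c/k + 12*c/k^2 - 3/k - 3*sqrt(2)/k^2 + 36/k^3


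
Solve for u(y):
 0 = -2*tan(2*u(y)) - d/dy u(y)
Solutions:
 u(y) = -asin(C1*exp(-4*y))/2 + pi/2
 u(y) = asin(C1*exp(-4*y))/2


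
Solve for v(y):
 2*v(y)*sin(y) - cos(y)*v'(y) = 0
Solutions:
 v(y) = C1/cos(y)^2


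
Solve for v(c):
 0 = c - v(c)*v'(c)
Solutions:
 v(c) = -sqrt(C1 + c^2)
 v(c) = sqrt(C1 + c^2)


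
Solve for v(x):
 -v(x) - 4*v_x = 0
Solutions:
 v(x) = C1*exp(-x/4)


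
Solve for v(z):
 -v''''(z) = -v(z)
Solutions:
 v(z) = C1*exp(-z) + C2*exp(z) + C3*sin(z) + C4*cos(z)


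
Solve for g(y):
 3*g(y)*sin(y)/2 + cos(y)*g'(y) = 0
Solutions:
 g(y) = C1*cos(y)^(3/2)


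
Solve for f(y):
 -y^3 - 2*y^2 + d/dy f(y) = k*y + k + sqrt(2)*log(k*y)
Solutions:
 f(y) = C1 + k*y^2/2 + y^4/4 + 2*y^3/3 + y*(k - sqrt(2)) + sqrt(2)*y*log(k*y)


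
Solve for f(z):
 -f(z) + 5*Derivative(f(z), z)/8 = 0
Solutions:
 f(z) = C1*exp(8*z/5)


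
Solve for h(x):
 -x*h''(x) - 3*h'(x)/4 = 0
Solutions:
 h(x) = C1 + C2*x^(1/4)


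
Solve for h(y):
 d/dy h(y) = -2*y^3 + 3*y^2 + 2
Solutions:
 h(y) = C1 - y^4/2 + y^3 + 2*y


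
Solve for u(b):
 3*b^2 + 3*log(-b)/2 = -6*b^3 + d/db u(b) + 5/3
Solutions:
 u(b) = C1 + 3*b^4/2 + b^3 + 3*b*log(-b)/2 - 19*b/6


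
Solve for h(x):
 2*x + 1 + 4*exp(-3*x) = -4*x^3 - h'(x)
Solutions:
 h(x) = C1 - x^4 - x^2 - x + 4*exp(-3*x)/3


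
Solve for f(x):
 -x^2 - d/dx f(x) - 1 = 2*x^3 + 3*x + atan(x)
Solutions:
 f(x) = C1 - x^4/2 - x^3/3 - 3*x^2/2 - x*atan(x) - x + log(x^2 + 1)/2


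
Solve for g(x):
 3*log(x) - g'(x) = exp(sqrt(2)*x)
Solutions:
 g(x) = C1 + 3*x*log(x) - 3*x - sqrt(2)*exp(sqrt(2)*x)/2


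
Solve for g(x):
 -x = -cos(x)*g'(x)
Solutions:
 g(x) = C1 + Integral(x/cos(x), x)


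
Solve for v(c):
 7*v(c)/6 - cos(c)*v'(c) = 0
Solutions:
 v(c) = C1*(sin(c) + 1)^(7/12)/(sin(c) - 1)^(7/12)


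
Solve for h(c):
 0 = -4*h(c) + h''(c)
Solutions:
 h(c) = C1*exp(-2*c) + C2*exp(2*c)


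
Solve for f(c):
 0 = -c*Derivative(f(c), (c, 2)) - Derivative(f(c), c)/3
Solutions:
 f(c) = C1 + C2*c^(2/3)


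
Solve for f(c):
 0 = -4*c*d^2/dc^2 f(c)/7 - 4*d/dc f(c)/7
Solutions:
 f(c) = C1 + C2*log(c)


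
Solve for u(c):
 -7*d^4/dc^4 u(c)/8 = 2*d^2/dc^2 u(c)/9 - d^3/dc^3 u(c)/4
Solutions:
 u(c) = C1 + C2*c + (C3*sin(sqrt(103)*c/21) + C4*cos(sqrt(103)*c/21))*exp(c/7)


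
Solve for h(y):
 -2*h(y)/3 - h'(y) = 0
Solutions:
 h(y) = C1*exp(-2*y/3)


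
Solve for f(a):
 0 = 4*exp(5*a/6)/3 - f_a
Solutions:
 f(a) = C1 + 8*exp(5*a/6)/5


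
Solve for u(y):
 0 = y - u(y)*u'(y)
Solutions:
 u(y) = -sqrt(C1 + y^2)
 u(y) = sqrt(C1 + y^2)


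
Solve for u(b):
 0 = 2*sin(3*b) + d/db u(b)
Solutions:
 u(b) = C1 + 2*cos(3*b)/3


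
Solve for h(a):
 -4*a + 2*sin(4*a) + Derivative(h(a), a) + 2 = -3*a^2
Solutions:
 h(a) = C1 - a^3 + 2*a^2 - 2*a + cos(4*a)/2


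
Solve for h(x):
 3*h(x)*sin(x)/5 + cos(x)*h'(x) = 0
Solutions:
 h(x) = C1*cos(x)^(3/5)


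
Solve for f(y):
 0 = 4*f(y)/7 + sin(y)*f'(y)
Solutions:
 f(y) = C1*(cos(y) + 1)^(2/7)/(cos(y) - 1)^(2/7)


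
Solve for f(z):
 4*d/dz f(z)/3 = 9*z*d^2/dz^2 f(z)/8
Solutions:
 f(z) = C1 + C2*z^(59/27)


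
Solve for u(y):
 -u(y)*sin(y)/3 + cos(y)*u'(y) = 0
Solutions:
 u(y) = C1/cos(y)^(1/3)


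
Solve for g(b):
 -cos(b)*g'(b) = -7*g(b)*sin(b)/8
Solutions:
 g(b) = C1/cos(b)^(7/8)


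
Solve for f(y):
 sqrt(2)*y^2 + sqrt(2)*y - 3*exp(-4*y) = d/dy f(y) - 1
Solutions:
 f(y) = C1 + sqrt(2)*y^3/3 + sqrt(2)*y^2/2 + y + 3*exp(-4*y)/4


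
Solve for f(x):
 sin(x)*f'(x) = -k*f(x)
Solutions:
 f(x) = C1*exp(k*(-log(cos(x) - 1) + log(cos(x) + 1))/2)


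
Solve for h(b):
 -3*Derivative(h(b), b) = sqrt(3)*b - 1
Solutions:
 h(b) = C1 - sqrt(3)*b^2/6 + b/3


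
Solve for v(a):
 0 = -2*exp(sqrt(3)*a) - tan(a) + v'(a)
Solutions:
 v(a) = C1 + 2*sqrt(3)*exp(sqrt(3)*a)/3 - log(cos(a))


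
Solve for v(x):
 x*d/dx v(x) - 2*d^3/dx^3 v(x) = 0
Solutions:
 v(x) = C1 + Integral(C2*airyai(2^(2/3)*x/2) + C3*airybi(2^(2/3)*x/2), x)


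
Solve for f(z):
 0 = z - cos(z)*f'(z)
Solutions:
 f(z) = C1 + Integral(z/cos(z), z)


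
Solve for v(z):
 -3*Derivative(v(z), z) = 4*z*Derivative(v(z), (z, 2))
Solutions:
 v(z) = C1 + C2*z^(1/4)


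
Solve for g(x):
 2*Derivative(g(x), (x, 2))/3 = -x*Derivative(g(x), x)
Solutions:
 g(x) = C1 + C2*erf(sqrt(3)*x/2)


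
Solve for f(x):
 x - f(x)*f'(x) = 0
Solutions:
 f(x) = -sqrt(C1 + x^2)
 f(x) = sqrt(C1 + x^2)


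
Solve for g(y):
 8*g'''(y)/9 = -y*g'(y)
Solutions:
 g(y) = C1 + Integral(C2*airyai(-3^(2/3)*y/2) + C3*airybi(-3^(2/3)*y/2), y)


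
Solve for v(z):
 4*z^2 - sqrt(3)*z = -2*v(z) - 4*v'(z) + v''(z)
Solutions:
 v(z) = C1*exp(z*(2 - sqrt(6))) + C2*exp(z*(2 + sqrt(6))) - 2*z^2 + sqrt(3)*z/2 + 8*z - 18 - sqrt(3)


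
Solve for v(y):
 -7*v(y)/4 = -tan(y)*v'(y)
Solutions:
 v(y) = C1*sin(y)^(7/4)


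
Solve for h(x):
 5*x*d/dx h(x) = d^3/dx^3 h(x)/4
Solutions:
 h(x) = C1 + Integral(C2*airyai(20^(1/3)*x) + C3*airybi(20^(1/3)*x), x)


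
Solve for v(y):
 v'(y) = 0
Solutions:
 v(y) = C1


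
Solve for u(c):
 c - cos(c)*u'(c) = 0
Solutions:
 u(c) = C1 + Integral(c/cos(c), c)


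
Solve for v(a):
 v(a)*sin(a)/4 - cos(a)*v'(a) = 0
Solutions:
 v(a) = C1/cos(a)^(1/4)


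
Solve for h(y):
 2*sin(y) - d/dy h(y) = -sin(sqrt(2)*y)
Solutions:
 h(y) = C1 - 2*cos(y) - sqrt(2)*cos(sqrt(2)*y)/2


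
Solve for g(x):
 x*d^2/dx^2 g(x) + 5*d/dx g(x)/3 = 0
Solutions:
 g(x) = C1 + C2/x^(2/3)


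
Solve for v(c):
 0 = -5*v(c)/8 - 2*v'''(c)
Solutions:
 v(c) = C3*exp(-2^(2/3)*5^(1/3)*c/4) + (C1*sin(2^(2/3)*sqrt(3)*5^(1/3)*c/8) + C2*cos(2^(2/3)*sqrt(3)*5^(1/3)*c/8))*exp(2^(2/3)*5^(1/3)*c/8)


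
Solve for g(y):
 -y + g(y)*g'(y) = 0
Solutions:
 g(y) = -sqrt(C1 + y^2)
 g(y) = sqrt(C1 + y^2)


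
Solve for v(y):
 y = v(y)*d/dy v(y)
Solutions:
 v(y) = -sqrt(C1 + y^2)
 v(y) = sqrt(C1 + y^2)


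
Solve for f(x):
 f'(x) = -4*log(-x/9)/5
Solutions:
 f(x) = C1 - 4*x*log(-x)/5 + 4*x*(1 + 2*log(3))/5


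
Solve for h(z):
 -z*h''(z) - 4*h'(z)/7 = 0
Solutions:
 h(z) = C1 + C2*z^(3/7)


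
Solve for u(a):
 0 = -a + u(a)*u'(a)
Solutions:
 u(a) = -sqrt(C1 + a^2)
 u(a) = sqrt(C1 + a^2)


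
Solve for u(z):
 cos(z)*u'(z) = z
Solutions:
 u(z) = C1 + Integral(z/cos(z), z)


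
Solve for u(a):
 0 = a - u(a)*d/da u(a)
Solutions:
 u(a) = -sqrt(C1 + a^2)
 u(a) = sqrt(C1 + a^2)


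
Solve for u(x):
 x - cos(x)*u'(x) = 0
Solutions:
 u(x) = C1 + Integral(x/cos(x), x)


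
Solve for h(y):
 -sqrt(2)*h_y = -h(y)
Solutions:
 h(y) = C1*exp(sqrt(2)*y/2)


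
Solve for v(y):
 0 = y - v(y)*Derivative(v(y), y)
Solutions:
 v(y) = -sqrt(C1 + y^2)
 v(y) = sqrt(C1 + y^2)


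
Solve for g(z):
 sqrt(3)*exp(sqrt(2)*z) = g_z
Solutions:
 g(z) = C1 + sqrt(6)*exp(sqrt(2)*z)/2


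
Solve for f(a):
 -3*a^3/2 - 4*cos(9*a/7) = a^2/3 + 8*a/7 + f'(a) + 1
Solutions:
 f(a) = C1 - 3*a^4/8 - a^3/9 - 4*a^2/7 - a - 28*sin(9*a/7)/9


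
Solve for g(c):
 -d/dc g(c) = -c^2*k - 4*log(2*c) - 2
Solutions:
 g(c) = C1 + c^3*k/3 + 4*c*log(c) - 2*c + c*log(16)


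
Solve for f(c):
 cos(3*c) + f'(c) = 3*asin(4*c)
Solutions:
 f(c) = C1 + 3*c*asin(4*c) + 3*sqrt(1 - 16*c^2)/4 - sin(3*c)/3


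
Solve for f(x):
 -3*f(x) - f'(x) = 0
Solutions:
 f(x) = C1*exp(-3*x)


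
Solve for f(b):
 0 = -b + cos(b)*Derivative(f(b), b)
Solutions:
 f(b) = C1 + Integral(b/cos(b), b)


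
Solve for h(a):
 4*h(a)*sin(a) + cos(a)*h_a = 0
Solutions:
 h(a) = C1*cos(a)^4


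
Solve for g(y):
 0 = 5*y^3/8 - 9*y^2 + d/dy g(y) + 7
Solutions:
 g(y) = C1 - 5*y^4/32 + 3*y^3 - 7*y


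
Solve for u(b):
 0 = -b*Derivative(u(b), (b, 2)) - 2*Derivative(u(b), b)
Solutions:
 u(b) = C1 + C2/b


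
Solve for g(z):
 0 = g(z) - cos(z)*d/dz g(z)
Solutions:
 g(z) = C1*sqrt(sin(z) + 1)/sqrt(sin(z) - 1)


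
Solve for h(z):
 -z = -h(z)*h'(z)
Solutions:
 h(z) = -sqrt(C1 + z^2)
 h(z) = sqrt(C1 + z^2)


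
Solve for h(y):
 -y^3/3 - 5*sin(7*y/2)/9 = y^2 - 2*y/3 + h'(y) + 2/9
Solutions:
 h(y) = C1 - y^4/12 - y^3/3 + y^2/3 - 2*y/9 + 10*cos(7*y/2)/63


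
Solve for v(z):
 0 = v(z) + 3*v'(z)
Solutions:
 v(z) = C1*exp(-z/3)


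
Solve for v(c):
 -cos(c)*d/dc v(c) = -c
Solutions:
 v(c) = C1 + Integral(c/cos(c), c)


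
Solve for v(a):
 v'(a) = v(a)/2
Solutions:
 v(a) = C1*exp(a/2)


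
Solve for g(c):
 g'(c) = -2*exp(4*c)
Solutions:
 g(c) = C1 - exp(4*c)/2


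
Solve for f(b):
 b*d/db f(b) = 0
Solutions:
 f(b) = C1


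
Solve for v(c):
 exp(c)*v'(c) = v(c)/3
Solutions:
 v(c) = C1*exp(-exp(-c)/3)


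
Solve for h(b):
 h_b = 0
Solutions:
 h(b) = C1


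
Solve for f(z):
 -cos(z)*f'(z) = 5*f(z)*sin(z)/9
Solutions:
 f(z) = C1*cos(z)^(5/9)


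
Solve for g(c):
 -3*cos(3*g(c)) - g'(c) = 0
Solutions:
 g(c) = -asin((C1 + exp(18*c))/(C1 - exp(18*c)))/3 + pi/3
 g(c) = asin((C1 + exp(18*c))/(C1 - exp(18*c)))/3


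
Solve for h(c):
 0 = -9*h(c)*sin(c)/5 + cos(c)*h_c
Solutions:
 h(c) = C1/cos(c)^(9/5)


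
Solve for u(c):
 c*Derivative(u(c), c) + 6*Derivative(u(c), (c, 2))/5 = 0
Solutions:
 u(c) = C1 + C2*erf(sqrt(15)*c/6)


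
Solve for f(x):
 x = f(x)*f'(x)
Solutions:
 f(x) = -sqrt(C1 + x^2)
 f(x) = sqrt(C1 + x^2)


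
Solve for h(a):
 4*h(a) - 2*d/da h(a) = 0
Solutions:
 h(a) = C1*exp(2*a)


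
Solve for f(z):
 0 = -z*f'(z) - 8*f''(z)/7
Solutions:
 f(z) = C1 + C2*erf(sqrt(7)*z/4)


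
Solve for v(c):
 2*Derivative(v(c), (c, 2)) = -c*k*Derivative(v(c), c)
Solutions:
 v(c) = Piecewise((-sqrt(pi)*C1*erf(c*sqrt(k)/2)/sqrt(k) - C2, (k > 0) | (k < 0)), (-C1*c - C2, True))


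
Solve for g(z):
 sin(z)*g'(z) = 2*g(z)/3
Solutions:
 g(z) = C1*(cos(z) - 1)^(1/3)/(cos(z) + 1)^(1/3)


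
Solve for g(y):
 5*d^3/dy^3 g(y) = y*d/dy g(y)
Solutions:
 g(y) = C1 + Integral(C2*airyai(5^(2/3)*y/5) + C3*airybi(5^(2/3)*y/5), y)


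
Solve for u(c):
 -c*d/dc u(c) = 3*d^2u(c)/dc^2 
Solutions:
 u(c) = C1 + C2*erf(sqrt(6)*c/6)


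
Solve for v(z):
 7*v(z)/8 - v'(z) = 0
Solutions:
 v(z) = C1*exp(7*z/8)


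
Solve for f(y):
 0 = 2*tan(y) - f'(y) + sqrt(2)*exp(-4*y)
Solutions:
 f(y) = C1 + log(tan(y)^2 + 1) - sqrt(2)*exp(-4*y)/4


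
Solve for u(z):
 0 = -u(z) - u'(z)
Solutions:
 u(z) = C1*exp(-z)


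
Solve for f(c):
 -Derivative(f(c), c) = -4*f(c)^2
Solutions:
 f(c) = -1/(C1 + 4*c)


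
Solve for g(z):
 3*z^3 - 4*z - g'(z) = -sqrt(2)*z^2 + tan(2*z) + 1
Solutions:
 g(z) = C1 + 3*z^4/4 + sqrt(2)*z^3/3 - 2*z^2 - z + log(cos(2*z))/2


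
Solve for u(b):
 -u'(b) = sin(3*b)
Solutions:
 u(b) = C1 + cos(3*b)/3


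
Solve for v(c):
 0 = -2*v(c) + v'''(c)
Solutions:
 v(c) = C3*exp(2^(1/3)*c) + (C1*sin(2^(1/3)*sqrt(3)*c/2) + C2*cos(2^(1/3)*sqrt(3)*c/2))*exp(-2^(1/3)*c/2)


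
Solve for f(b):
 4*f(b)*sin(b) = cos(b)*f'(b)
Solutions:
 f(b) = C1/cos(b)^4


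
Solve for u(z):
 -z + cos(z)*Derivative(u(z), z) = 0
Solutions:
 u(z) = C1 + Integral(z/cos(z), z)


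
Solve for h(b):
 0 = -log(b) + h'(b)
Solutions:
 h(b) = C1 + b*log(b) - b


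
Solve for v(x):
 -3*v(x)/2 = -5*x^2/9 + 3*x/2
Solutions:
 v(x) = x*(10*x - 27)/27


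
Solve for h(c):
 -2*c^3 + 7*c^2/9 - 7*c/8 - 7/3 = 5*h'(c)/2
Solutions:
 h(c) = C1 - c^4/5 + 14*c^3/135 - 7*c^2/40 - 14*c/15


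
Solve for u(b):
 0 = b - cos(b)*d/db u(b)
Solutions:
 u(b) = C1 + Integral(b/cos(b), b)


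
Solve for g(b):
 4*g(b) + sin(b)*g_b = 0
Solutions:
 g(b) = C1*(cos(b)^2 + 2*cos(b) + 1)/(cos(b)^2 - 2*cos(b) + 1)


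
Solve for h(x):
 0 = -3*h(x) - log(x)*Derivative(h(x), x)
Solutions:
 h(x) = C1*exp(-3*li(x))


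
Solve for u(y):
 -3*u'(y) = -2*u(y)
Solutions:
 u(y) = C1*exp(2*y/3)


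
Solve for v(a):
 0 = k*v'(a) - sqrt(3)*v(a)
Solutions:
 v(a) = C1*exp(sqrt(3)*a/k)


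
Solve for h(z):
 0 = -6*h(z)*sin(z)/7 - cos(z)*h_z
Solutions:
 h(z) = C1*cos(z)^(6/7)


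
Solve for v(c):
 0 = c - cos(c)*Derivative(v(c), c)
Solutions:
 v(c) = C1 + Integral(c/cos(c), c)


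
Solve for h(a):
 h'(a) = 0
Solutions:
 h(a) = C1


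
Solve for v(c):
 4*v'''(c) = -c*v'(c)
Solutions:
 v(c) = C1 + Integral(C2*airyai(-2^(1/3)*c/2) + C3*airybi(-2^(1/3)*c/2), c)


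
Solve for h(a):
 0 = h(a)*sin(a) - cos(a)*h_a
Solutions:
 h(a) = C1/cos(a)


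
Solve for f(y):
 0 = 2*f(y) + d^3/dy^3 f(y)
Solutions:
 f(y) = C3*exp(-2^(1/3)*y) + (C1*sin(2^(1/3)*sqrt(3)*y/2) + C2*cos(2^(1/3)*sqrt(3)*y/2))*exp(2^(1/3)*y/2)


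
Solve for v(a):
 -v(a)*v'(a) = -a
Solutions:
 v(a) = -sqrt(C1 + a^2)
 v(a) = sqrt(C1 + a^2)


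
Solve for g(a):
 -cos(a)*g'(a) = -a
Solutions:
 g(a) = C1 + Integral(a/cos(a), a)


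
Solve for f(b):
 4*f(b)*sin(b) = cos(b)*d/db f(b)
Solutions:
 f(b) = C1/cos(b)^4


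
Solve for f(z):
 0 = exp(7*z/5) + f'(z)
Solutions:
 f(z) = C1 - 5*exp(7*z/5)/7


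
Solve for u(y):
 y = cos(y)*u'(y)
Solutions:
 u(y) = C1 + Integral(y/cos(y), y)


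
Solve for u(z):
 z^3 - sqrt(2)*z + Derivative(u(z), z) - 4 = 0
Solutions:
 u(z) = C1 - z^4/4 + sqrt(2)*z^2/2 + 4*z


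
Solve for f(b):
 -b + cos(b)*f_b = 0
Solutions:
 f(b) = C1 + Integral(b/cos(b), b)


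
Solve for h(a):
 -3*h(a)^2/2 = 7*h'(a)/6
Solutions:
 h(a) = 7/(C1 + 9*a)


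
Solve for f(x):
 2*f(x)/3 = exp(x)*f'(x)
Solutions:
 f(x) = C1*exp(-2*exp(-x)/3)


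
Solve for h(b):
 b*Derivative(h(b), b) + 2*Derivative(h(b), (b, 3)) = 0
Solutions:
 h(b) = C1 + Integral(C2*airyai(-2^(2/3)*b/2) + C3*airybi(-2^(2/3)*b/2), b)


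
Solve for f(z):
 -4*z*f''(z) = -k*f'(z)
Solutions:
 f(z) = C1 + z^(re(k)/4 + 1)*(C2*sin(log(z)*Abs(im(k))/4) + C3*cos(log(z)*im(k)/4))


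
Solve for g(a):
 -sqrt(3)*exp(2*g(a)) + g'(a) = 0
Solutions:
 g(a) = log(-sqrt(-1/(C1 + sqrt(3)*a))) - log(2)/2
 g(a) = log(-1/(C1 + sqrt(3)*a))/2 - log(2)/2


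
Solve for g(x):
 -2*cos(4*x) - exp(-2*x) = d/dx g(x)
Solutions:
 g(x) = C1 - sin(4*x)/2 + exp(-2*x)/2


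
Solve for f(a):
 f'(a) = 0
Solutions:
 f(a) = C1


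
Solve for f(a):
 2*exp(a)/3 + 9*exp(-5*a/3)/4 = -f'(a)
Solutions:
 f(a) = C1 - 2*exp(a)/3 + 27*exp(-5*a/3)/20


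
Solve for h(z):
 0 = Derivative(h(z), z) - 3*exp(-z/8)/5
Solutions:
 h(z) = C1 - 24*exp(-z/8)/5


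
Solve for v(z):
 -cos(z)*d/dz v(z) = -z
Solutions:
 v(z) = C1 + Integral(z/cos(z), z)


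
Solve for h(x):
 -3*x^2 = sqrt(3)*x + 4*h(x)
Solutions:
 h(x) = x*(-3*x - sqrt(3))/4


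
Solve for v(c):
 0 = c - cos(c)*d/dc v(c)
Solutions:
 v(c) = C1 + Integral(c/cos(c), c)


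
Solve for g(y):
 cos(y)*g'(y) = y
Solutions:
 g(y) = C1 + Integral(y/cos(y), y)


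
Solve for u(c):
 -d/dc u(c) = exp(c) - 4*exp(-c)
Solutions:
 u(c) = C1 - exp(c) - 4*exp(-c)


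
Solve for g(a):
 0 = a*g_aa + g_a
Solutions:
 g(a) = C1 + C2*log(a)


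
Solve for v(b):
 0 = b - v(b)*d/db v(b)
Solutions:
 v(b) = -sqrt(C1 + b^2)
 v(b) = sqrt(C1 + b^2)


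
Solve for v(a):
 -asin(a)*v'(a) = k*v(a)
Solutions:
 v(a) = C1*exp(-k*Integral(1/asin(a), a))


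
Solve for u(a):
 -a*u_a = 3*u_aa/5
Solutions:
 u(a) = C1 + C2*erf(sqrt(30)*a/6)


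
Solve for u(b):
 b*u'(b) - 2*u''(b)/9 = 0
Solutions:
 u(b) = C1 + C2*erfi(3*b/2)


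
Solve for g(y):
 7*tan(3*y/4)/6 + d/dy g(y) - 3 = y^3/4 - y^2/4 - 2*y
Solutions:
 g(y) = C1 + y^4/16 - y^3/12 - y^2 + 3*y + 14*log(cos(3*y/4))/9


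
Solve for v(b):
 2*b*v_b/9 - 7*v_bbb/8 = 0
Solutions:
 v(b) = C1 + Integral(C2*airyai(2*294^(1/3)*b/21) + C3*airybi(2*294^(1/3)*b/21), b)


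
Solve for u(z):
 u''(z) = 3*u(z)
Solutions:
 u(z) = C1*exp(-sqrt(3)*z) + C2*exp(sqrt(3)*z)


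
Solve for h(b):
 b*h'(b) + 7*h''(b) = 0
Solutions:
 h(b) = C1 + C2*erf(sqrt(14)*b/14)


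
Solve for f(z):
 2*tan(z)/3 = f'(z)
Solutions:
 f(z) = C1 - 2*log(cos(z))/3


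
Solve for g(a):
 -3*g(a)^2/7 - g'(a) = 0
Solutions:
 g(a) = 7/(C1 + 3*a)


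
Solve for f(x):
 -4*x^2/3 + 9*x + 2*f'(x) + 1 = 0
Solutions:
 f(x) = C1 + 2*x^3/9 - 9*x^2/4 - x/2


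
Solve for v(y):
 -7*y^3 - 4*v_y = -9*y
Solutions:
 v(y) = C1 - 7*y^4/16 + 9*y^2/8


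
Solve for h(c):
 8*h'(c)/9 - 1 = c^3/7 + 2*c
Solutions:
 h(c) = C1 + 9*c^4/224 + 9*c^2/8 + 9*c/8


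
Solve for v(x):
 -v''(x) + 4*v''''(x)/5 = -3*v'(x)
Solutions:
 v(x) = C1 + C2*exp(15^(1/3)*x*(15^(1/3)/(sqrt(714) + 27)^(1/3) + (sqrt(714) + 27)^(1/3))/12)*sin(3^(1/6)*5^(1/3)*x*(-3^(2/3)*(sqrt(714) + 27)^(1/3) + 3*5^(1/3)/(sqrt(714) + 27)^(1/3))/12) + C3*exp(15^(1/3)*x*(15^(1/3)/(sqrt(714) + 27)^(1/3) + (sqrt(714) + 27)^(1/3))/12)*cos(3^(1/6)*5^(1/3)*x*(-3^(2/3)*(sqrt(714) + 27)^(1/3) + 3*5^(1/3)/(sqrt(714) + 27)^(1/3))/12) + C4*exp(-15^(1/3)*x*(15^(1/3)/(sqrt(714) + 27)^(1/3) + (sqrt(714) + 27)^(1/3))/6)


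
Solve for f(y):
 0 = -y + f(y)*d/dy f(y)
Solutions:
 f(y) = -sqrt(C1 + y^2)
 f(y) = sqrt(C1 + y^2)


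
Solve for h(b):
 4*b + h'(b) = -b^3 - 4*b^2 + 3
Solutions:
 h(b) = C1 - b^4/4 - 4*b^3/3 - 2*b^2 + 3*b


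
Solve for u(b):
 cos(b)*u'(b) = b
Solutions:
 u(b) = C1 + Integral(b/cos(b), b)


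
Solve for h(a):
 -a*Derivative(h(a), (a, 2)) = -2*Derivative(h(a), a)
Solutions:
 h(a) = C1 + C2*a^3


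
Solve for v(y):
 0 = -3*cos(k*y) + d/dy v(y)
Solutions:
 v(y) = C1 + 3*sin(k*y)/k


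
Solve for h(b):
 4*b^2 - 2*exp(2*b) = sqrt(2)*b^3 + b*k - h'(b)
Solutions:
 h(b) = C1 + sqrt(2)*b^4/4 - 4*b^3/3 + b^2*k/2 + exp(2*b)


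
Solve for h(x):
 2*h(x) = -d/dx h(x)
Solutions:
 h(x) = C1*exp(-2*x)


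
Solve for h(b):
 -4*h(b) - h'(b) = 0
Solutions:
 h(b) = C1*exp(-4*b)


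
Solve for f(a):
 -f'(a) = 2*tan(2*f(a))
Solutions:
 f(a) = -asin(C1*exp(-4*a))/2 + pi/2
 f(a) = asin(C1*exp(-4*a))/2


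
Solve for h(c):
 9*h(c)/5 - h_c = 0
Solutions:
 h(c) = C1*exp(9*c/5)


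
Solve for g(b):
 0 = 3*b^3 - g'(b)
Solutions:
 g(b) = C1 + 3*b^4/4


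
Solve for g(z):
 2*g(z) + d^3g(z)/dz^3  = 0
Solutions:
 g(z) = C3*exp(-2^(1/3)*z) + (C1*sin(2^(1/3)*sqrt(3)*z/2) + C2*cos(2^(1/3)*sqrt(3)*z/2))*exp(2^(1/3)*z/2)


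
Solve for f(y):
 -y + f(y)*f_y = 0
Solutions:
 f(y) = -sqrt(C1 + y^2)
 f(y) = sqrt(C1 + y^2)


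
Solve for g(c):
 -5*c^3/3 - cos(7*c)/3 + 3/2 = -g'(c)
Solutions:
 g(c) = C1 + 5*c^4/12 - 3*c/2 + sin(7*c)/21


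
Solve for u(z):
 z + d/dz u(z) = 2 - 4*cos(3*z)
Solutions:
 u(z) = C1 - z^2/2 + 2*z - 4*sin(3*z)/3


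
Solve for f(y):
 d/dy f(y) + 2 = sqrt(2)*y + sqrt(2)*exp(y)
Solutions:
 f(y) = C1 + sqrt(2)*y^2/2 - 2*y + sqrt(2)*exp(y)


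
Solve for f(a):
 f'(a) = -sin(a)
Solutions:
 f(a) = C1 + cos(a)


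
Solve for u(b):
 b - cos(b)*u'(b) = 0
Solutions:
 u(b) = C1 + Integral(b/cos(b), b)


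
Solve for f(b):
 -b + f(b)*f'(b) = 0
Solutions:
 f(b) = -sqrt(C1 + b^2)
 f(b) = sqrt(C1 + b^2)


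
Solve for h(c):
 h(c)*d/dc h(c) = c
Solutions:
 h(c) = -sqrt(C1 + c^2)
 h(c) = sqrt(C1 + c^2)


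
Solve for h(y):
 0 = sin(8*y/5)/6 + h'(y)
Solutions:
 h(y) = C1 + 5*cos(8*y/5)/48


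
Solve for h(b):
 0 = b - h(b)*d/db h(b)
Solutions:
 h(b) = -sqrt(C1 + b^2)
 h(b) = sqrt(C1 + b^2)


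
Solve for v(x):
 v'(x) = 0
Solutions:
 v(x) = C1


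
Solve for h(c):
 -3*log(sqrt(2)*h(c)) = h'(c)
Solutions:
 2*Integral(1/(2*log(_y) + log(2)), (_y, h(c)))/3 = C1 - c


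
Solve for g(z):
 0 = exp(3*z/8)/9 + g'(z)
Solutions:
 g(z) = C1 - 8*exp(3*z/8)/27


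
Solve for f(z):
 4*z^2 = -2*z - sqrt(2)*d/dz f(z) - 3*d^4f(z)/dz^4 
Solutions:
 f(z) = C1 + C4*exp(-2^(1/6)*3^(2/3)*z/3) - 2*sqrt(2)*z^3/3 - sqrt(2)*z^2/2 + (C2*sin(6^(1/6)*z/2) + C3*cos(6^(1/6)*z/2))*exp(2^(1/6)*3^(2/3)*z/6)


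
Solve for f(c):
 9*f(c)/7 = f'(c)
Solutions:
 f(c) = C1*exp(9*c/7)


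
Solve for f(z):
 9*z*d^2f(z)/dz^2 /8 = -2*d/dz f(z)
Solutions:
 f(z) = C1 + C2/z^(7/9)


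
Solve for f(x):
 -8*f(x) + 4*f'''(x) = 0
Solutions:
 f(x) = C3*exp(2^(1/3)*x) + (C1*sin(2^(1/3)*sqrt(3)*x/2) + C2*cos(2^(1/3)*sqrt(3)*x/2))*exp(-2^(1/3)*x/2)


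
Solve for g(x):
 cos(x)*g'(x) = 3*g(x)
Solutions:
 g(x) = C1*(sin(x) + 1)^(3/2)/(sin(x) - 1)^(3/2)


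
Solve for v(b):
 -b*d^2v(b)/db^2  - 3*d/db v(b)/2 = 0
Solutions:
 v(b) = C1 + C2/sqrt(b)


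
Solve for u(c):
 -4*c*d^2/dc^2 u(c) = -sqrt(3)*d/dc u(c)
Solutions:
 u(c) = C1 + C2*c^(sqrt(3)/4 + 1)


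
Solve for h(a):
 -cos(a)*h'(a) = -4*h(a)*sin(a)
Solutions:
 h(a) = C1/cos(a)^4


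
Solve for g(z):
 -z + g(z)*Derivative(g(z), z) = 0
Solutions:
 g(z) = -sqrt(C1 + z^2)
 g(z) = sqrt(C1 + z^2)


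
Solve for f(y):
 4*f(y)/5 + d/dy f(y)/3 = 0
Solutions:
 f(y) = C1*exp(-12*y/5)


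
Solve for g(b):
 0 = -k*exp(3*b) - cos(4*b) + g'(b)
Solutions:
 g(b) = C1 + k*exp(3*b)/3 + sin(4*b)/4


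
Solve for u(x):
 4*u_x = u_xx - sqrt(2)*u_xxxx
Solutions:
 u(x) = C1 + C2*exp(3^(1/3)*x*(sqrt(2)*3^(1/3)/(sqrt(3)*sqrt(216 - sqrt(2))/2 + 9*sqrt(2))^(1/3) + 2*(sqrt(3)*sqrt(216 - sqrt(2))/2 + 9*sqrt(2))^(1/3))/12)*sin(x*(-3*sqrt(6)/(3*sqrt(3)*sqrt(216 - sqrt(2))/2 + 27*sqrt(2))^(1/3) + 2*sqrt(3)*(3*sqrt(3)*sqrt(216 - sqrt(2))/2 + 27*sqrt(2))^(1/3))/12) + C3*exp(3^(1/3)*x*(sqrt(2)*3^(1/3)/(sqrt(3)*sqrt(216 - sqrt(2))/2 + 9*sqrt(2))^(1/3) + 2*(sqrt(3)*sqrt(216 - sqrt(2))/2 + 9*sqrt(2))^(1/3))/12)*cos(x*(-3*sqrt(6)/(3*sqrt(3)*sqrt(216 - sqrt(2))/2 + 27*sqrt(2))^(1/3) + 2*sqrt(3)*(3*sqrt(3)*sqrt(216 - sqrt(2))/2 + 27*sqrt(2))^(1/3))/12) + C4*exp(-3^(1/3)*x*(sqrt(2)*3^(1/3)/(sqrt(3)*sqrt(216 - sqrt(2))/2 + 9*sqrt(2))^(1/3) + 2*(sqrt(3)*sqrt(216 - sqrt(2))/2 + 9*sqrt(2))^(1/3))/6)


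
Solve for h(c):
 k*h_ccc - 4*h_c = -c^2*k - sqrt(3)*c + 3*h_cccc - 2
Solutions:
 h(c) = C1 + C2*exp(c*(-k^2/(-k^3/27 + sqrt(-k^6 + (486 - k^3)^2)/27 + 18)^(1/3) + 3*k - 9*(-k^3/27 + sqrt(-k^6 + (486 - k^3)^2)/27 + 18)^(1/3))/27) + C3*exp(c*(-4*k^2/((-1 + sqrt(3)*I)*(-k^3/27 + sqrt(-k^6 + (486 - k^3)^2)/27 + 18)^(1/3)) + 6*k + 9*(-k^3/27 + sqrt(-k^6 + (486 - k^3)^2)/27 + 18)^(1/3) - 9*sqrt(3)*I*(-k^3/27 + sqrt(-k^6 + (486 - k^3)^2)/27 + 18)^(1/3))/54) + C4*exp(c*(4*k^2/((1 + sqrt(3)*I)*(-k^3/27 + sqrt(-k^6 + (486 - k^3)^2)/27 + 18)^(1/3)) + 6*k + 9*(-k^3/27 + sqrt(-k^6 + (486 - k^3)^2)/27 + 18)^(1/3) + 9*sqrt(3)*I*(-k^3/27 + sqrt(-k^6 + (486 - k^3)^2)/27 + 18)^(1/3))/54) + c^3*k/12 + sqrt(3)*c^2/8 + c*k^2/8 + c/2
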